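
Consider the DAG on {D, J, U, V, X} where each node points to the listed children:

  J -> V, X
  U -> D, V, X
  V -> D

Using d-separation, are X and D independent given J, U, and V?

Yes

There are 4 undirected paths between X and D; checking each against the conditioning set {J, U, V}:
Path 1: X ← J → V → D
  J is a fork here and J is conditioned on, so the path is blocked at J.
Path 2: X ← J → V ← U → D
  J is a fork here and J is conditioned on, so the path is blocked at J.
Path 3: X ← U → V → D
  U is a fork here and U is conditioned on, so the path is blocked at U.
Path 4: X ← U → D
  U is a fork here and U is conditioned on, so the path is blocked at U.
Every path is blocked, so X and D are d-separated given {J, U, V}.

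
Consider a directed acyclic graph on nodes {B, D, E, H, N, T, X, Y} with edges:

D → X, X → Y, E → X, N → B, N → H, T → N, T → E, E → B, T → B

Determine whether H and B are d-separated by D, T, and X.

No

3 paths connect H and B; each must be blocked for d-separation to hold:
Path 1: H ← N ← T → B
  T is a fork here and T is conditioned on, so the path is blocked at T.
Path 2: H ← N ← T → E → B
  T is a fork here and T is conditioned on, so the path is blocked at T.
Path 3: H ← N → B
  N is a fork and N is not conditioned on — no node blocks this path, so it is active.
Because an active path exists, H and B are not d-separated.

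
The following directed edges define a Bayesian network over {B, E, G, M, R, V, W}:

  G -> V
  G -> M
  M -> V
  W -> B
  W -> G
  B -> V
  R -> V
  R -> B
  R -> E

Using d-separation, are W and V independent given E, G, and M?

No

We examine all 4 paths between W and V:
Path 1: W → G → V
  G is a chain here and G is conditioned on, so the path is blocked at G.
Path 2: W → G → M → V
  G is a chain here and G is conditioned on, so the path is blocked at G.
Path 3: W → B → V
  B is a chain and B is not conditioned on — no node blocks this path, so it is active.
Path 4: W → B ← R → V
  B is a collider here and neither B nor any of its descendants is conditioned on, so the collider stays closed — the path is blocked at B.
Since the path W → B → V is active, W and V are not d-separated given {E, G, M}.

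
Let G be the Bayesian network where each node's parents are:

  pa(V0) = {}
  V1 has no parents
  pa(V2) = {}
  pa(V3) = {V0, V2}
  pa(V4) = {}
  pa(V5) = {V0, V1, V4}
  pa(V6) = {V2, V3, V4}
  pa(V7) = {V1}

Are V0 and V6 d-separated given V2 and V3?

Enumerating the 3 paths from V0 to V6 and testing each for blocking by {V2, V3}:
Path 1: V0 → V3 → V6
  V3 is a chain here and V3 is conditioned on, so the path is blocked at V3.
Path 2: V0 → V3 ← V2 → V6
  V2 is a fork here and V2 is conditioned on, so the path is blocked at V2.
Path 3: V0 → V5 ← V4 → V6
  V5 is a collider here and neither V5 nor any of its descendants is conditioned on, so the collider stays closed — the path is blocked at V5.
All paths are blocked; V0 ⊥ V6 | {V2, V3} holds.

Yes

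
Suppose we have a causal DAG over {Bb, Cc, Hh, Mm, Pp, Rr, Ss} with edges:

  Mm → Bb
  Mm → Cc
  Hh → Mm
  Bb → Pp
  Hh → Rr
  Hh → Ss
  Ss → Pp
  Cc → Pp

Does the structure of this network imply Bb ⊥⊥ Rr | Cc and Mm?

Yes

We examine all 4 paths between Bb and Rr:
Path 1: Bb → Pp ← Cc ← Mm ← Hh → Rr
  Pp is a collider here and neither Pp nor any of its descendants is conditioned on, so the collider stays closed — the path is blocked at Pp.
Path 2: Bb → Pp ← Ss ← Hh → Rr
  Pp is a collider here and neither Pp nor any of its descendants is conditioned on, so the collider stays closed — the path is blocked at Pp.
Path 3: Bb ← Mm ← Hh → Rr
  Mm is a chain here and Mm is conditioned on, so the path is blocked at Mm.
Path 4: Bb ← Mm → Cc → Pp ← Ss ← Hh → Rr
  Mm is a fork here and Mm is conditioned on, so the path is blocked at Mm.
Every path is blocked, so Bb and Rr are d-separated given {Cc, Mm}.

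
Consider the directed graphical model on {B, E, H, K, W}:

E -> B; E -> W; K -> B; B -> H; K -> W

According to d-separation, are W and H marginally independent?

There are 2 undirected paths between W and H; checking each against the conditioning set ∅:
Path 1: W ← K → B → H
  K is a fork and K is not conditioned on; B is a chain and B is not conditioned on — no node blocks this path, so it is active.
Path 2: W ← E → B → H
  E is a fork and E is not conditioned on; B is a chain and B is not conditioned on — no node blocks this path, so it is active.
Since the path W ← K → B → H is active, W and H are not d-separated given ∅.

No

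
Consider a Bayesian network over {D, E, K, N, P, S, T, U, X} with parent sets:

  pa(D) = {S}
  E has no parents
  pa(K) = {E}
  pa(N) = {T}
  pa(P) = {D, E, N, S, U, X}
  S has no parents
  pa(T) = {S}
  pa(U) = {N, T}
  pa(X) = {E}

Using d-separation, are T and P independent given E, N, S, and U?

Yes

We examine all 6 paths between T and P:
Path 1: T → N → P
  N is a chain here and N is conditioned on, so the path is blocked at N.
Path 2: T → N → U → P
  N is a chain here and N is conditioned on, so the path is blocked at N.
Path 3: T ← S → P
  S is a fork here and S is conditioned on, so the path is blocked at S.
Path 4: T ← S → D → P
  S is a fork here and S is conditioned on, so the path is blocked at S.
Path 5: T → U → P
  U is a chain here and U is conditioned on, so the path is blocked at U.
Path 6: T → U ← N → P
  N is a fork here and N is conditioned on, so the path is blocked at N.
Since every path is blocked, d-separation holds.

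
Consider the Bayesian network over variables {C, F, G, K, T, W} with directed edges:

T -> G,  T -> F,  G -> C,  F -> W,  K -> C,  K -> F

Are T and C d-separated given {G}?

Yes

We examine all 2 paths between T and C:
Path 1: T → G → C
  G is a chain here and G is conditioned on, so the path is blocked at G.
Path 2: T → F ← K → C
  F is a collider here and neither F nor any of its descendants is conditioned on, so the collider stays closed — the path is blocked at F.
Every path is blocked, so T and C are d-separated given {G}.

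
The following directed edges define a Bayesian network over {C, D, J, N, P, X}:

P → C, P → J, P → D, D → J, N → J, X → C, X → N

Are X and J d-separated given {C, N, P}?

Yes

There are 3 undirected paths between X and J; checking each against the conditioning set {C, N, P}:
Path 1: X → C ← P → D → J
  P is a fork here and P is conditioned on, so the path is blocked at P.
Path 2: X → C ← P → J
  P is a fork here and P is conditioned on, so the path is blocked at P.
Path 3: X → N → J
  N is a chain here and N is conditioned on, so the path is blocked at N.
All paths are blocked; X ⊥ J | {C, N, P} holds.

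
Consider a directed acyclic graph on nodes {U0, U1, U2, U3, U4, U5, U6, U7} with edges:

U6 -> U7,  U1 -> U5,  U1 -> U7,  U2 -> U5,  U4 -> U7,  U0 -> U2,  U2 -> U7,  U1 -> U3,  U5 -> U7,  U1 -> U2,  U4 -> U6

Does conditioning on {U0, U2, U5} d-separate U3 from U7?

No

There are 5 undirected paths between U3 and U7; checking each against the conditioning set {U0, U2, U5}:
Path 1: U3 ← U1 → U2 → U7
  U2 is a chain here and U2 is conditioned on, so the path is blocked at U2.
Path 2: U3 ← U1 → U2 → U5 → U7
  U2 is a chain here and U2 is conditioned on, so the path is blocked at U2.
Path 3: U3 ← U1 → U7
  U1 is a fork and U1 is not conditioned on — no node blocks this path, so it is active.
Path 4: U3 ← U1 → U5 ← U2 → U7
  U2 is a fork here and U2 is conditioned on, so the path is blocked at U2.
Path 5: U3 ← U1 → U5 → U7
  U5 is a chain here and U5 is conditioned on, so the path is blocked at U5.
Because an active path exists, U3 and U7 are not d-separated.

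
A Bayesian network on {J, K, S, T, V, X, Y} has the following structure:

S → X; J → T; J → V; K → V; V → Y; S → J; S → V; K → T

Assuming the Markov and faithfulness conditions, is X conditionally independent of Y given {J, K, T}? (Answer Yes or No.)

3 paths connect X and Y; each must be blocked for d-separation to hold:
Path 1: X ← S → J → T ← K → V → Y
  J is a chain here and J is conditioned on, so the path is blocked at J.
Path 2: X ← S → J → V → Y
  J is a chain here and J is conditioned on, so the path is blocked at J.
Path 3: X ← S → V → Y
  S is a fork and S is not conditioned on; V is a chain and V is not conditioned on — no node blocks this path, so it is active.
At least one path is unblocked, so d-separation fails.

No — X and Y are not d-separated given {J, K, T}.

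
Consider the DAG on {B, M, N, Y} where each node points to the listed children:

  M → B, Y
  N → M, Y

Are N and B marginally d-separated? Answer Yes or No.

No

There are 2 undirected paths between N and B; checking each against the conditioning set ∅:
Path 1: N → M → B
  M is a chain and M is not conditioned on — no node blocks this path, so it is active.
Path 2: N → Y ← M → B
  Y is a collider here and neither Y nor any of its descendants is conditioned on, so the collider stays closed — the path is blocked at Y.
At least one path is unblocked, so d-separation fails.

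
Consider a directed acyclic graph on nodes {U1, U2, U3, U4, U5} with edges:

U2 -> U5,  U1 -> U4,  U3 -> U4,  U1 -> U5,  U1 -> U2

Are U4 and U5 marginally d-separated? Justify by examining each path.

No

Enumerating the 2 paths from U4 to U5 and testing each for blocking by ∅:
Path 1: U4 ← U1 → U5
  U1 is a fork and U1 is not conditioned on — no node blocks this path, so it is active.
Path 2: U4 ← U1 → U2 → U5
  U1 is a fork and U1 is not conditioned on; U2 is a chain and U2 is not conditioned on — no node blocks this path, so it is active.
Since the path U4 ← U1 → U5 is active, U4 and U5 are not d-separated given ∅.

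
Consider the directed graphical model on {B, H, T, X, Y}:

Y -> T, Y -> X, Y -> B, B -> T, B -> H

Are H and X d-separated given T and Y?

We examine all 2 paths between H and X:
Path 1: H ← B → T ← Y → X
  Y is a fork here and Y is conditioned on, so the path is blocked at Y.
Path 2: H ← B ← Y → X
  Y is a fork here and Y is conditioned on, so the path is blocked at Y.
All paths are blocked; H ⊥ X | {T, Y} holds.

Yes — H and X are d-separated given {T, Y}.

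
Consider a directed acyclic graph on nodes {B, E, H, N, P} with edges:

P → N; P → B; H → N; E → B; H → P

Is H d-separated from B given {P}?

Yes

There are 2 undirected paths between H and B; checking each against the conditioning set {P}:
Path 1: H → P → B
  P is a chain here and P is conditioned on, so the path is blocked at P.
Path 2: H → N ← P → B
  N is a collider here and neither N nor any of its descendants is conditioned on, so the collider stays closed — the path is blocked at N.
All paths are blocked; H ⊥ B | {P} holds.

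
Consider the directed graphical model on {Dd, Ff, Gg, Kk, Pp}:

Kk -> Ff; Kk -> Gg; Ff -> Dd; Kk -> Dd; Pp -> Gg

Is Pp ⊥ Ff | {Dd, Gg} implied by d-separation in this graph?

No

Enumerating the 2 paths from Pp to Ff and testing each for blocking by {Dd, Gg}:
  1. Pp → Gg ← Kk → Dd ← Ff — Gg:collider[open]; Kk:fork[open]; Dd:collider[open] ⇒ active
  2. Pp → Gg ← Kk → Ff — Gg:collider[open]; Kk:fork[open] ⇒ active
At least one path is unblocked, so d-separation fails.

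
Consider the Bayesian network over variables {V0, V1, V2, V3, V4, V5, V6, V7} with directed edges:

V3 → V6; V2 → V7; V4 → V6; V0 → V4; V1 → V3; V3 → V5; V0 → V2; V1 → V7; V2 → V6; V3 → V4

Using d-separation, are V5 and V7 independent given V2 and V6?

We examine all 5 paths between V5 and V7:
Path 1: V5 ← V3 → V4 → V6 ← V2 → V7
  V2 is a fork here and V2 is conditioned on, so the path is blocked at V2.
Path 2: V5 ← V3 → V4 ← V0 → V2 → V7
  V2 is a chain here and V2 is conditioned on, so the path is blocked at V2.
Path 3: V5 ← V3 → V6 ← V4 ← V0 → V2 → V7
  V2 is a chain here and V2 is conditioned on, so the path is blocked at V2.
Path 4: V5 ← V3 → V6 ← V2 → V7
  V2 is a fork here and V2 is conditioned on, so the path is blocked at V2.
Path 5: V5 ← V3 ← V1 → V7
  V3 is a chain and V3 is not conditioned on; V1 is a fork and V1 is not conditioned on — no node blocks this path, so it is active.
At least one path is unblocked, so d-separation fails.

No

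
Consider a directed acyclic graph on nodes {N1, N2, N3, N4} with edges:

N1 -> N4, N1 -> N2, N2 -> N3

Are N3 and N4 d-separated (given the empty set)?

Only one path connects N3 and N4:
Path 1: N3 ← N2 ← N1 → N4
  N2 is a chain and N2 is not conditioned on; N1 is a fork and N1 is not conditioned on — no node blocks this path, so it is active.
At least one path is unblocked, so d-separation fails.

No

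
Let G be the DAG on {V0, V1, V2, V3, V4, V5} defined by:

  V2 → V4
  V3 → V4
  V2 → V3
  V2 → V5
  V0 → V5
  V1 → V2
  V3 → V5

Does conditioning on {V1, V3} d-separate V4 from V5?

There are 4 undirected paths between V4 and V5; checking each against the conditioning set {V1, V3}:
  1. V4 ← V2 → V3 → V5 — V2:fork[open]; V3:chain[blocks] ⇒ blocked
  2. V4 ← V2 → V5 — V2:fork[open] ⇒ active
  3. V4 ← V3 ← V2 → V5 — V3:chain[blocks]; V2:fork[open] ⇒ blocked
  4. V4 ← V3 → V5 — V3:fork[blocks] ⇒ blocked
At least one path is unblocked, so d-separation fails.

No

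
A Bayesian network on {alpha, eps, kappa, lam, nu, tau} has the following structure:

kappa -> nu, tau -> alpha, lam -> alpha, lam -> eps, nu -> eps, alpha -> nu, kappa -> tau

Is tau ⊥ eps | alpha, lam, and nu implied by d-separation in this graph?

Yes — tau and eps are d-separated given {alpha, lam, nu}.

We examine all 4 paths between tau and eps:
Path 1: tau ← kappa → nu ← alpha ← lam → eps
  alpha is a chain here and alpha is conditioned on, so the path is blocked at alpha.
Path 2: tau ← kappa → nu → eps
  nu is a chain here and nu is conditioned on, so the path is blocked at nu.
Path 3: tau → alpha → nu → eps
  alpha is a chain here and alpha is conditioned on, so the path is blocked at alpha.
Path 4: tau → alpha ← lam → eps
  lam is a fork here and lam is conditioned on, so the path is blocked at lam.
Since every path is blocked, d-separation holds.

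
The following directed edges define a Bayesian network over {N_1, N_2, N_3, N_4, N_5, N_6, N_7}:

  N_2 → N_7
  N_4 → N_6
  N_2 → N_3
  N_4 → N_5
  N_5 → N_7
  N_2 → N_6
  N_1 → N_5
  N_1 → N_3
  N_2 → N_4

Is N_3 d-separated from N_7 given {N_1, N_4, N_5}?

No

Enumerating the 6 paths from N_3 to N_7 and testing each for blocking by {N_1, N_4, N_5}:
Path 1: N_3 ← N_1 → N_5 → N_7
  N_1 is a fork here and N_1 is conditioned on, so the path is blocked at N_1.
Path 2: N_3 ← N_1 → N_5 ← N_4 → N_6 ← N_2 → N_7
  N_1 is a fork here and N_1 is conditioned on, so the path is blocked at N_1.
Path 3: N_3 ← N_1 → N_5 ← N_4 ← N_2 → N_7
  N_1 is a fork here and N_1 is conditioned on, so the path is blocked at N_1.
Path 4: N_3 ← N_2 → N_6 ← N_4 → N_5 → N_7
  N_6 is a collider here and neither N_6 nor any of its descendants is conditioned on, so the collider stays closed — the path is blocked at N_6.
Path 5: N_3 ← N_2 → N_7
  N_2 is a fork and N_2 is not conditioned on — no node blocks this path, so it is active.
Path 6: N_3 ← N_2 → N_4 → N_5 → N_7
  N_4 is a chain here and N_4 is conditioned on, so the path is blocked at N_4.
At least one path is unblocked, so d-separation fails.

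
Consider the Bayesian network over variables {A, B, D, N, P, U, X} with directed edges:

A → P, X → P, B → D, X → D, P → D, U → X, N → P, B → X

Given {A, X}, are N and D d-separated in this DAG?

No

There are 3 undirected paths between N and D; checking each against the conditioning set {A, X}:
Path 1: N → P → D
  P is a chain and P is not conditioned on — no node blocks this path, so it is active.
Path 2: N → P ← X ← B → D
  P is a collider here and neither P nor any of its descendants is conditioned on, so the collider stays closed — the path is blocked at P.
Path 3: N → P ← X → D
  P is a collider here and neither P nor any of its descendants is conditioned on, so the collider stays closed — the path is blocked at P.
Since the path N → P → D is active, N and D are not d-separated given {A, X}.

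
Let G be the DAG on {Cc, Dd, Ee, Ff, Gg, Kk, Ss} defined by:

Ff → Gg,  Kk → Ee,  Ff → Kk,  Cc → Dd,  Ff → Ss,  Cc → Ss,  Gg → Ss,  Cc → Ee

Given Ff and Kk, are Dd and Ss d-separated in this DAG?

There are 3 undirected paths between Dd and Ss; checking each against the conditioning set {Ff, Kk}:
  1. Dd ← Cc → Ss — Cc:fork[open] ⇒ active
  2. Dd ← Cc → Ee ← Kk ← Ff → Gg → Ss — Cc:fork[open]; Ee:collider[blocks]; Kk:chain[blocks]; Ff:fork[blocks]; Gg:chain[open] ⇒ blocked
  3. Dd ← Cc → Ee ← Kk ← Ff → Ss — Cc:fork[open]; Ee:collider[blocks]; Kk:chain[blocks]; Ff:fork[blocks] ⇒ blocked
At least one path is unblocked, so d-separation fails.

No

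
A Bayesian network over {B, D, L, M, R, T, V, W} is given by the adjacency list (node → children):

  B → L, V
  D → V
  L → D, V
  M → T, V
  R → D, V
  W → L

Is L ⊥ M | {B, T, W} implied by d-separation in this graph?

We examine all 4 paths between L and M:
Path 1: L ← B → V ← M
  B is a fork here and B is conditioned on, so the path is blocked at B.
Path 2: L → V ← M
  V is a collider here and neither V nor any of its descendants is conditioned on, so the collider stays closed — the path is blocked at V.
Path 3: L → D ← R → V ← M
  D is a collider here and neither D nor any of its descendants is conditioned on, so the collider stays closed — the path is blocked at D.
Path 4: L → D → V ← M
  V is a collider here and neither V nor any of its descendants is conditioned on, so the collider stays closed — the path is blocked at V.
Since every path is blocked, d-separation holds.

Yes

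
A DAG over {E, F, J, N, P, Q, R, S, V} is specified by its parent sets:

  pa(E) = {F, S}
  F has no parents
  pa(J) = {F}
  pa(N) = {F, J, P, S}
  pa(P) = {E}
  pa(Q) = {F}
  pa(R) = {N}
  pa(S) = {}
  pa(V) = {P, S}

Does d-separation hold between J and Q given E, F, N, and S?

Yes — J and Q are d-separated given {E, F, N, S}.

There are 6 undirected paths between J and Q; checking each against the conditioning set {E, F, N, S}:
Path 1: J ← F → Q
  F is a fork here and F is conditioned on, so the path is blocked at F.
Path 2: J → N ← P → V ← S → E ← F → Q
  V is a collider here and neither V nor any of its descendants is conditioned on, so the collider stays closed — the path is blocked at V.
Path 3: J → N ← P ← E ← F → Q
  E is a chain here and E is conditioned on, so the path is blocked at E.
Path 4: J → N ← S → V ← P ← E ← F → Q
  S is a fork here and S is conditioned on, so the path is blocked at S.
Path 5: J → N ← S → E ← F → Q
  S is a fork here and S is conditioned on, so the path is blocked at S.
Path 6: J → N ← F → Q
  F is a fork here and F is conditioned on, so the path is blocked at F.
Every path is blocked, so J and Q are d-separated given {E, F, N, S}.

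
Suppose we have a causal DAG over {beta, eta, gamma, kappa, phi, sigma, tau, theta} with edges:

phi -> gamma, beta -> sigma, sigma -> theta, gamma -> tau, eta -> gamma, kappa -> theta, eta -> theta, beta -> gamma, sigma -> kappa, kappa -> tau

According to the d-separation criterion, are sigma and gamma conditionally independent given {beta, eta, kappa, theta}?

Enumerating the 5 paths from sigma to gamma and testing each for blocking by {beta, eta, kappa, theta}:
  1. sigma ← beta → gamma — beta:fork[blocks] ⇒ blocked
  2. sigma → theta ← kappa → tau ← gamma — theta:collider[open]; kappa:fork[blocks]; tau:collider[blocks] ⇒ blocked
  3. sigma → theta ← eta → gamma — theta:collider[open]; eta:fork[blocks] ⇒ blocked
  4. sigma → kappa → tau ← gamma — kappa:chain[blocks]; tau:collider[blocks] ⇒ blocked
  5. sigma → kappa → theta ← eta → gamma — kappa:chain[blocks]; theta:collider[open]; eta:fork[blocks] ⇒ blocked
Every path is blocked, so sigma and gamma are d-separated given {beta, eta, kappa, theta}.

Yes — sigma and gamma are d-separated given {beta, eta, kappa, theta}.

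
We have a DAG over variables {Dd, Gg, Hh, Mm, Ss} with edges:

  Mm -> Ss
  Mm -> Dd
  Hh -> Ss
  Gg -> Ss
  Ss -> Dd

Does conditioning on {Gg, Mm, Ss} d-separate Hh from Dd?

We examine all 2 paths between Hh and Dd:
Path 1: Hh → Ss → Dd
  Ss is a chain here and Ss is conditioned on, so the path is blocked at Ss.
Path 2: Hh → Ss ← Mm → Dd
  Mm is a fork here and Mm is conditioned on, so the path is blocked at Mm.
Since every path is blocked, d-separation holds.

Yes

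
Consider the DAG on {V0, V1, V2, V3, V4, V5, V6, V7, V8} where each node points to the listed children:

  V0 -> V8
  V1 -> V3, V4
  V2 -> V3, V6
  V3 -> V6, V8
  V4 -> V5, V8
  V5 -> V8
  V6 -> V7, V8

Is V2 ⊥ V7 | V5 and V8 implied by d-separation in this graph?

We examine all 5 paths between V2 and V7:
Path 1: V2 → V3 → V8 ← V6 → V7
  V3 is a chain and V3 is not conditioned on; V8 is a collider and V8 is conditioned on, which opens it; V6 is a fork and V6 is not conditioned on — no node blocks this path, so it is active.
Path 2: V2 → V3 → V6 → V7
  V3 is a chain and V3 is not conditioned on; V6 is a chain and V6 is not conditioned on — no node blocks this path, so it is active.
Path 3: V2 → V3 ← V1 → V4 → V5 → V8 ← V6 → V7
  V5 is a chain here and V5 is conditioned on, so the path is blocked at V5.
Path 4: V2 → V3 ← V1 → V4 → V8 ← V6 → V7
  V3 is a collider and its descendant V8 is conditioned on, which opens it; V1 is a fork and V1 is not conditioned on; V4 is a chain and V4 is not conditioned on; V8 is a collider and V8 is conditioned on, which opens it; V6 is a fork and V6 is not conditioned on — no node blocks this path, so it is active.
Path 5: V2 → V6 → V7
  V6 is a chain and V6 is not conditioned on — no node blocks this path, so it is active.
Because an active path exists, V2 and V7 are not d-separated.

No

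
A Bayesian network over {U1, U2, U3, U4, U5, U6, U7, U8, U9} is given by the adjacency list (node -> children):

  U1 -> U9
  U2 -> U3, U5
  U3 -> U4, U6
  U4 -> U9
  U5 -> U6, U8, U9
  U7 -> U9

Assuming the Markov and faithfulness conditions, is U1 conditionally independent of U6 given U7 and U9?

We examine all 4 paths between U1 and U6:
Path 1: U1 → U9 ← U4 ← U3 → U6
  U9 is a collider and U9 is conditioned on, which opens it; U4 is a chain and U4 is not conditioned on; U3 is a fork and U3 is not conditioned on — no node blocks this path, so it is active.
Path 2: U1 → U9 ← U4 ← U3 ← U2 → U5 → U6
  U9 is a collider and U9 is conditioned on, which opens it; U4 is a chain and U4 is not conditioned on; U3 is a chain and U3 is not conditioned on; U2 is a fork and U2 is not conditioned on; U5 is a chain and U5 is not conditioned on — no node blocks this path, so it is active.
Path 3: U1 → U9 ← U5 → U6
  U9 is a collider and U9 is conditioned on, which opens it; U5 is a fork and U5 is not conditioned on — no node blocks this path, so it is active.
Path 4: U1 → U9 ← U5 ← U2 → U3 → U6
  U9 is a collider and U9 is conditioned on, which opens it; U5 is a chain and U5 is not conditioned on; U2 is a fork and U2 is not conditioned on; U3 is a chain and U3 is not conditioned on — no node blocks this path, so it is active.
Since the path U1 → U9 ← U4 ← U3 → U6 is active, U1 and U6 are not d-separated given {U7, U9}.

No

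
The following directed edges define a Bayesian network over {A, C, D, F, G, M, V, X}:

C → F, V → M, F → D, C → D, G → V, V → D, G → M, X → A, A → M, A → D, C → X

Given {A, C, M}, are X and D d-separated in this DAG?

Yes

There are 5 undirected paths between X and D; checking each against the conditioning set {A, C, M}:
  1. X ← C → F → D — C:fork[blocks]; F:chain[open] ⇒ blocked
  2. X ← C → D — C:fork[blocks] ⇒ blocked
  3. X → A → M ← V → D — A:chain[blocks]; M:collider[open]; V:fork[open] ⇒ blocked
  4. X → A → M ← G → V → D — A:chain[blocks]; M:collider[open]; G:fork[open]; V:chain[open] ⇒ blocked
  5. X → A → D — A:chain[blocks] ⇒ blocked
All paths are blocked; X ⊥ D | {A, C, M} holds.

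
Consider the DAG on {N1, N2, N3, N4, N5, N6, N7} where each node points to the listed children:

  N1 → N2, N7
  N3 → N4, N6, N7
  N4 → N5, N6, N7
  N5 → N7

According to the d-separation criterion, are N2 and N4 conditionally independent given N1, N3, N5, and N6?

Yes

We examine all 4 paths between N2 and N4:
  1. N2 ← N1 → N7 ← N4 — N1:fork[blocks]; N7:collider[blocks] ⇒ blocked
  2. N2 ← N1 → N7 ← N5 ← N4 — N1:fork[blocks]; N7:collider[blocks]; N5:chain[blocks] ⇒ blocked
  3. N2 ← N1 → N7 ← N3 → N4 — N1:fork[blocks]; N7:collider[blocks]; N3:fork[blocks] ⇒ blocked
  4. N2 ← N1 → N7 ← N3 → N6 ← N4 — N1:fork[blocks]; N7:collider[blocks]; N3:fork[blocks]; N6:collider[open] ⇒ blocked
Since every path is blocked, d-separation holds.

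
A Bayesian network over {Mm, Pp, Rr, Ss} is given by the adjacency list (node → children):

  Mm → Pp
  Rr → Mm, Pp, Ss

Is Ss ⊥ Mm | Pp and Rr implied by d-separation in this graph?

Yes

There are 2 undirected paths between Ss and Mm; checking each against the conditioning set {Pp, Rr}:
Path 1: Ss ← Rr → Pp ← Mm
  Rr is a fork here and Rr is conditioned on, so the path is blocked at Rr.
Path 2: Ss ← Rr → Mm
  Rr is a fork here and Rr is conditioned on, so the path is blocked at Rr.
All paths are blocked; Ss ⊥ Mm | {Pp, Rr} holds.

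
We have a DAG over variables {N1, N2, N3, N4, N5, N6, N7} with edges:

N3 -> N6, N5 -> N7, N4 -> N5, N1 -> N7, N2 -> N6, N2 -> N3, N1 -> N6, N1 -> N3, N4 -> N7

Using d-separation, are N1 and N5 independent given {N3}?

Yes

There are 2 undirected paths between N1 and N5; checking each against the conditioning set {N3}:
  1. N1 → N7 ← N4 → N5 — N7:collider[blocks]; N4:fork[open] ⇒ blocked
  2. N1 → N7 ← N5 — N7:collider[blocks] ⇒ blocked
Since every path is blocked, d-separation holds.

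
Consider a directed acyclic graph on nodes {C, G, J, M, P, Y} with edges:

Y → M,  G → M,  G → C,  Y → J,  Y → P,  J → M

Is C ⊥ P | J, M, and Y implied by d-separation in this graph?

Yes

There are 2 undirected paths between C and P; checking each against the conditioning set {J, M, Y}:
  1. C ← G → M ← J ← Y → P — G:fork[open]; M:collider[open]; J:chain[blocks]; Y:fork[blocks] ⇒ blocked
  2. C ← G → M ← Y → P — G:fork[open]; M:collider[open]; Y:fork[blocks] ⇒ blocked
Since every path is blocked, d-separation holds.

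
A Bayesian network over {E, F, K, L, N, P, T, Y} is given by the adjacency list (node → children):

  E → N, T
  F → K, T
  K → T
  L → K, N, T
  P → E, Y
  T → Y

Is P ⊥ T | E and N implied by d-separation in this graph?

Enumerating the 5 paths from P to T and testing each for blocking by {E, N}:
Path 1: P → E → N ← L → K → T
  E is a chain here and E is conditioned on, so the path is blocked at E.
Path 2: P → E → N ← L → K ← F → T
  E is a chain here and E is conditioned on, so the path is blocked at E.
Path 3: P → E → N ← L → T
  E is a chain here and E is conditioned on, so the path is blocked at E.
Path 4: P → E → T
  E is a chain here and E is conditioned on, so the path is blocked at E.
Path 5: P → Y ← T
  Y is a collider here and neither Y nor any of its descendants is conditioned on, so the collider stays closed — the path is blocked at Y.
Since every path is blocked, d-separation holds.

Yes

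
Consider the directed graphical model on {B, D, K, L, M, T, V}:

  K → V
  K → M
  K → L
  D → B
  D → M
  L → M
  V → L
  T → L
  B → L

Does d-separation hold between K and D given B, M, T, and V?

Enumerating the 6 paths from K to D and testing each for blocking by {B, M, T, V}:
Path 1: K → V → L → M ← D
  V is a chain here and V is conditioned on, so the path is blocked at V.
Path 2: K → V → L ← B ← D
  V is a chain here and V is conditioned on, so the path is blocked at V.
Path 3: K → M ← D
  M is a collider and M is conditioned on, which opens it — no node blocks this path, so it is active.
Path 4: K → M ← L ← B ← D
  B is a chain here and B is conditioned on, so the path is blocked at B.
Path 5: K → L → M ← D
  L is a chain and L is not conditioned on; M is a collider and M is conditioned on, which opens it — no node blocks this path, so it is active.
Path 6: K → L ← B ← D
  B is a chain here and B is conditioned on, so the path is blocked at B.
Because an active path exists, K and D are not d-separated.

No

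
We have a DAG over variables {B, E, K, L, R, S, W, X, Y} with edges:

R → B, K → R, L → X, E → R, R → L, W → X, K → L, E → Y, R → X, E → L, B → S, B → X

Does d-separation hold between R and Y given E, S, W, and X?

Yes

There are 5 undirected paths between R and Y; checking each against the conditioning set {E, S, W, X}:
Path 1: R ← E → Y
  E is a fork here and E is conditioned on, so the path is blocked at E.
Path 2: R → X ← L ← E → Y
  E is a fork here and E is conditioned on, so the path is blocked at E.
Path 3: R ← K → L ← E → Y
  E is a fork here and E is conditioned on, so the path is blocked at E.
Path 4: R → B → X ← L ← E → Y
  E is a fork here and E is conditioned on, so the path is blocked at E.
Path 5: R → L ← E → Y
  E is a fork here and E is conditioned on, so the path is blocked at E.
Since every path is blocked, d-separation holds.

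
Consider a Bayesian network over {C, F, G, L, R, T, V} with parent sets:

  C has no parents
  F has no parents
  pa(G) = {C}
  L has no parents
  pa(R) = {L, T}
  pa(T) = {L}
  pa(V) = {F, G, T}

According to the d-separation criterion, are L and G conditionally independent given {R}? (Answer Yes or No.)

Yes — L and G are d-separated given {R}.

Enumerating the 2 paths from L to G and testing each for blocking by {R}:
Path 1: L → R ← T → V ← G
  V is a collider here and neither V nor any of its descendants is conditioned on, so the collider stays closed — the path is blocked at V.
Path 2: L → T → V ← G
  V is a collider here and neither V nor any of its descendants is conditioned on, so the collider stays closed — the path is blocked at V.
Since every path is blocked, d-separation holds.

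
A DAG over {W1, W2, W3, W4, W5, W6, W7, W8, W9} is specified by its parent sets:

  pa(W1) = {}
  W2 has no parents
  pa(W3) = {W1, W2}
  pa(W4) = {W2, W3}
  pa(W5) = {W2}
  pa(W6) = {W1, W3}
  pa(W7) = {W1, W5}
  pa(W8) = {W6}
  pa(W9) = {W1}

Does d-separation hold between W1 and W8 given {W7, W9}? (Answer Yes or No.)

There are 4 undirected paths between W1 and W8; checking each against the conditioning set {W7, W9}:
  1. W1 → W7 ← W5 ← W2 → W4 ← W3 → W6 → W8 — W7:collider[open]; W5:chain[open]; W2:fork[open]; W4:collider[blocks]; W3:fork[open]; W6:chain[open] ⇒ blocked
  2. W1 → W7 ← W5 ← W2 → W3 → W6 → W8 — W7:collider[open]; W5:chain[open]; W2:fork[open]; W3:chain[open]; W6:chain[open] ⇒ active
  3. W1 → W6 → W8 — W6:chain[open] ⇒ active
  4. W1 → W3 → W6 → W8 — W3:chain[open]; W6:chain[open] ⇒ active
At least one path is unblocked, so d-separation fails.

No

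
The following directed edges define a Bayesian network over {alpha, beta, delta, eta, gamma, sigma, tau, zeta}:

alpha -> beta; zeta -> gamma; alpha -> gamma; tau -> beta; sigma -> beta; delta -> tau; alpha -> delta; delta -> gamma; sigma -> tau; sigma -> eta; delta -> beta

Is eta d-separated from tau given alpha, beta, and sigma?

Yes — eta and tau are d-separated given {alpha, beta, sigma}.

Enumerating the 5 paths from eta to tau and testing each for blocking by {alpha, beta, sigma}:
Path 1: eta ← sigma → beta ← tau
  sigma is a fork here and sigma is conditioned on, so the path is blocked at sigma.
Path 2: eta ← sigma → beta ← alpha → gamma ← delta → tau
  sigma is a fork here and sigma is conditioned on, so the path is blocked at sigma.
Path 3: eta ← sigma → beta ← alpha → delta → tau
  sigma is a fork here and sigma is conditioned on, so the path is blocked at sigma.
Path 4: eta ← sigma → beta ← delta → tau
  sigma is a fork here and sigma is conditioned on, so the path is blocked at sigma.
Path 5: eta ← sigma → tau
  sigma is a fork here and sigma is conditioned on, so the path is blocked at sigma.
All paths are blocked; eta ⊥ tau | {alpha, beta, sigma} holds.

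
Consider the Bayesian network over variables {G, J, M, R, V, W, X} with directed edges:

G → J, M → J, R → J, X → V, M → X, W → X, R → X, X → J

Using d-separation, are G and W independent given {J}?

3 paths connect G and W; each must be blocked for d-separation to hold:
Path 1: G → J ← M → X ← W
  J is a collider and J is conditioned on, which opens it; M is a fork and M is not conditioned on; X is a collider and its descendant J is conditioned on, which opens it — no node blocks this path, so it is active.
Path 2: G → J ← R → X ← W
  J is a collider and J is conditioned on, which opens it; R is a fork and R is not conditioned on; X is a collider and its descendant J is conditioned on, which opens it — no node blocks this path, so it is active.
Path 3: G → J ← X ← W
  J is a collider and J is conditioned on, which opens it; X is a chain and X is not conditioned on — no node blocks this path, so it is active.
At least one path is unblocked, so d-separation fails.

No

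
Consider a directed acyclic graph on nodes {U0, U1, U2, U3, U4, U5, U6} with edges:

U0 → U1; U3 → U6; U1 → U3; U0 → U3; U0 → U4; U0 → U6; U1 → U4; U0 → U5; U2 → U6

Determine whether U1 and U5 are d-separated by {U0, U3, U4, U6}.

Yes — U1 and U5 are d-separated given {U0, U3, U4, U6}.

There are 4 undirected paths between U1 and U5; checking each against the conditioning set {U0, U3, U4, U6}:
Path 1: U1 → U4 ← U0 → U5
  U0 is a fork here and U0 is conditioned on, so the path is blocked at U0.
Path 2: U1 → U3 → U6 ← U0 → U5
  U3 is a chain here and U3 is conditioned on, so the path is blocked at U3.
Path 3: U1 → U3 ← U0 → U5
  U0 is a fork here and U0 is conditioned on, so the path is blocked at U0.
Path 4: U1 ← U0 → U5
  U0 is a fork here and U0 is conditioned on, so the path is blocked at U0.
Every path is blocked, so U1 and U5 are d-separated given {U0, U3, U4, U6}.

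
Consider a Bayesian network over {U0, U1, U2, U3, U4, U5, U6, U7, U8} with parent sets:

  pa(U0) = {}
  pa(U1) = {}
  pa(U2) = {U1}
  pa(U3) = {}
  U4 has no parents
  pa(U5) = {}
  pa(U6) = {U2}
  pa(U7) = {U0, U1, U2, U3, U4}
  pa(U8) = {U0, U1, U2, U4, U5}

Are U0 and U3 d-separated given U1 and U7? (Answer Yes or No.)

No — U0 and U3 are not d-separated given {U1, U7}.

We examine all 6 paths between U0 and U3:
Path 1: U0 → U7 ← U3
  U7 is a collider and U7 is conditioned on, which opens it — no node blocks this path, so it is active.
Path 2: U0 → U8 ← U4 → U7 ← U3
  U8 is a collider here and neither U8 nor any of its descendants is conditioned on, so the collider stays closed — the path is blocked at U8.
Path 3: U0 → U8 ← U2 → U7 ← U3
  U8 is a collider here and neither U8 nor any of its descendants is conditioned on, so the collider stays closed — the path is blocked at U8.
Path 4: U0 → U8 ← U2 ← U1 → U7 ← U3
  U8 is a collider here and neither U8 nor any of its descendants is conditioned on, so the collider stays closed — the path is blocked at U8.
Path 5: U0 → U8 ← U1 → U7 ← U3
  U8 is a collider here and neither U8 nor any of its descendants is conditioned on, so the collider stays closed — the path is blocked at U8.
Path 6: U0 → U8 ← U1 → U2 → U7 ← U3
  U8 is a collider here and neither U8 nor any of its descendants is conditioned on, so the collider stays closed — the path is blocked at U8.
Since the path U0 → U7 ← U3 is active, U0 and U3 are not d-separated given {U1, U7}.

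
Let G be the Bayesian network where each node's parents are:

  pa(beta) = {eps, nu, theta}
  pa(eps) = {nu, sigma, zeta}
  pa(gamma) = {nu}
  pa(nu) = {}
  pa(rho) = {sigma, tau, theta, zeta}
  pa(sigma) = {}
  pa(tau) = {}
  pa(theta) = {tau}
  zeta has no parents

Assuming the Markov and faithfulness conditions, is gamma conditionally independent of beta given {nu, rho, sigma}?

We examine all 6 paths between gamma and beta:
Path 1: gamma ← nu → beta
  nu is a fork here and nu is conditioned on, so the path is blocked at nu.
Path 2: gamma ← nu → eps → beta
  nu is a fork here and nu is conditioned on, so the path is blocked at nu.
Path 3: gamma ← nu → eps ← zeta → rho ← tau → theta → beta
  nu is a fork here and nu is conditioned on, so the path is blocked at nu.
Path 4: gamma ← nu → eps ← zeta → rho ← theta → beta
  nu is a fork here and nu is conditioned on, so the path is blocked at nu.
Path 5: gamma ← nu → eps ← sigma → rho ← tau → theta → beta
  nu is a fork here and nu is conditioned on, so the path is blocked at nu.
Path 6: gamma ← nu → eps ← sigma → rho ← theta → beta
  nu is a fork here and nu is conditioned on, so the path is blocked at nu.
Every path is blocked, so gamma and beta are d-separated given {nu, rho, sigma}.

Yes — gamma and beta are d-separated given {nu, rho, sigma}.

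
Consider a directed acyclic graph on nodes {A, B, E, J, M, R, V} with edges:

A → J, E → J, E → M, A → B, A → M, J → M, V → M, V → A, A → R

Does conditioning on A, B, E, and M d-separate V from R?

Yes

Enumerating the 4 paths from V to R and testing each for blocking by {A, B, E, M}:
  1. V → M ← E → J ← A → R — M:collider[open]; E:fork[blocks]; J:collider[open]; A:fork[blocks] ⇒ blocked
  2. V → M ← J ← A → R — M:collider[open]; J:chain[open]; A:fork[blocks] ⇒ blocked
  3. V → M ← A → R — M:collider[open]; A:fork[blocks] ⇒ blocked
  4. V → A → R — A:chain[blocks] ⇒ blocked
All paths are blocked; V ⊥ R | {A, B, E, M} holds.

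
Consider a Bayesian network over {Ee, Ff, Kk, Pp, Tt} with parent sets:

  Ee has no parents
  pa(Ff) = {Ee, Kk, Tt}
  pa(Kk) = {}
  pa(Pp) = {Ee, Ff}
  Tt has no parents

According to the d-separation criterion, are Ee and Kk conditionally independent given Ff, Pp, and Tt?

2 paths connect Ee and Kk; each must be blocked for d-separation to hold:
Path 1: Ee → Ff ← Kk
  Ff is a collider and Ff is conditioned on, which opens it — no node blocks this path, so it is active.
Path 2: Ee → Pp ← Ff ← Kk
  Ff is a chain here and Ff is conditioned on, so the path is blocked at Ff.
Because an active path exists, Ee and Kk are not d-separated.

No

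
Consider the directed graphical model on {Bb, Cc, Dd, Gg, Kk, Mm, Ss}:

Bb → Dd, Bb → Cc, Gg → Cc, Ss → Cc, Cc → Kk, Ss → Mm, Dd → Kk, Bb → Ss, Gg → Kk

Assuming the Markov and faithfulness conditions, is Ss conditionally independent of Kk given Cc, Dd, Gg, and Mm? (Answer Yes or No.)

Enumerating the 6 paths from Ss to Kk and testing each for blocking by {Cc, Dd, Gg, Mm}:
  1. Ss → Cc ← Gg → Kk — Cc:collider[open]; Gg:fork[blocks] ⇒ blocked
  2. Ss → Cc → Kk — Cc:chain[blocks] ⇒ blocked
  3. Ss → Cc ← Bb → Dd → Kk — Cc:collider[open]; Bb:fork[open]; Dd:chain[blocks] ⇒ blocked
  4. Ss ← Bb → Dd → Kk — Bb:fork[open]; Dd:chain[blocks] ⇒ blocked
  5. Ss ← Bb → Cc ← Gg → Kk — Bb:fork[open]; Cc:collider[open]; Gg:fork[blocks] ⇒ blocked
  6. Ss ← Bb → Cc → Kk — Bb:fork[open]; Cc:chain[blocks] ⇒ blocked
Since every path is blocked, d-separation holds.

Yes — Ss and Kk are d-separated given {Cc, Dd, Gg, Mm}.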